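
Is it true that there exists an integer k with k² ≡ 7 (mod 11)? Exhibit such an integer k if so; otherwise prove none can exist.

Computing k² mod 11 for k = 0, 1, …, 5 (enough, by the symmetry k ↦ 11 − k) gives 0, 1, 4, 9, 5, 3.
So the quadratic residues mod 11 are {0, 1, 3, 4, 5, 9}, and 7 is not among them.
Therefore k² ≡ 7 (mod 11) has no solution.

No, no such integer exists.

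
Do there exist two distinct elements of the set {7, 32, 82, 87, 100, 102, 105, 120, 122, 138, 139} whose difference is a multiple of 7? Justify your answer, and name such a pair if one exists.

The pair (7, 105) works.

7 mod 7 = 0 and 105 mod 7 = 0, so 105 − 7 = 98 = 14·7.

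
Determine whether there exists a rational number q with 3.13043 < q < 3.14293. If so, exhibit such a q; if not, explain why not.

q = 22/7

Multiplying by 7: 7·3.13043 = 21.91301 and 7·3.14293 = 22.00051, so the integer 22 lies strictly between them.
Dividing back, 3.13043 < 22/7 < 3.14293, and 22/7 is rational.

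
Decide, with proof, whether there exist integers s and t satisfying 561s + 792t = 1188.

s = 12, t = -7

gcd(561, 792) = 33, and 33 divides 1188, so integer solutions exist.
Dividing through by 33 reduces the equation to 17s + 24t = 36.
Run the Euclidean algorithm on 24 and 17: 24 = 1·17 + 7, 17 = 2·7 + 3, 7 = 2·3 + 1, 3 = 3·1 + 0.
Back-substituting, 1 = 7 − 2·3 = 7 − 2·(17 − 2·7) = −2·17 + 5·7 = −2·17 + 5·(24 − 1·17) = 5·24 − 7·17; that is, 17·(-7) + 24·5 = 1.
Scaling by 36 gives the particular solution (s, t) = (-252, 180).
Shifting by a multiple of (24, −17) keeps it a solution: s = -252 + 11·24 = 12, t = 180 − 11·17 = -7.
Check: 561·12 + 792·(-7) = 6732 − 5544 = 1188. ✓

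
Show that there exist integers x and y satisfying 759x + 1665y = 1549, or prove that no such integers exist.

gcd(759, 1665) = 3, so every integer of the form 759x + 1665y is a multiple of 3.
But 1549 is not a multiple of 3 (it leaves remainder 1).
Therefore 759x + 1665y = 1549 has no solution in integers.

No such integers exist.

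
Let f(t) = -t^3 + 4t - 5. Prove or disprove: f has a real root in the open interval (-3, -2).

Yes, f has a root in the interval.

f(-3) = 10 and f(-2) = -5, which have opposite signs.
f is continuous everywhere (it is a polynomial), in particular on [-3, -2].
By the Intermediate Value Theorem f must vanish at some point of (-3, -2).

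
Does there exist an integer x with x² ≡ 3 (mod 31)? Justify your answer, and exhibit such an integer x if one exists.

31 is prime, so by Euler's criterion 3 is a square mod 31 iff 3^((31−1)/2) = 3^15 ≡ 1 (mod 31).
Repeated squaring mod 31: 3^2 = 9 ≡ 9; 3^4 ≡ 9² = 81 ≡ 19; 3^8 ≡ 19² = 361 ≡ 20.
Since 15 = 8 + 4 + 2 + 1, 3^15 ≡ 20 · 19 · 9 · 3; multiplying out mod 31: 20·19 = 380 ≡ 8, then 8·9 = 72 ≡ 10, then 10·3 = 30 ≡ 30. Thus 3^15 ≡ 30 ≡ −1 (mod 31).
The value −1 means 3 is a non-residue modulo 31, so x² ≡ 3 (mod 31) is impossible.

There is no such integer.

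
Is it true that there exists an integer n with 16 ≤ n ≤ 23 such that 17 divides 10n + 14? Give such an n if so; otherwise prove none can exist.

n = 19

At n = 19 we get 10·19 + 14 = 204, and 204 = 17·12.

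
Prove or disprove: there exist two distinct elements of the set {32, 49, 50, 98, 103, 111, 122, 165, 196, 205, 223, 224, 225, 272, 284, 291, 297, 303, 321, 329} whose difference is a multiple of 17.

The pair (32, 49) works.

32 mod 17 = 15 and 49 mod 17 = 15, so 49 − 32 = 17 = 1·17.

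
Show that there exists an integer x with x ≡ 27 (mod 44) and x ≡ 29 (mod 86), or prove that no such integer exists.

The moduli are not coprime: gcd(44, 86) = 2. Compatibility requires 2 ∣ (29 − 27) = 2, which holds, so solutions exist.
Step through x = 27, 27 + 44, 27 + 2·44, …: the values 27, 71, 115 reduce mod 86 to 27, 71, 29. The value 115 hits 29.
Verify: 115 = 2·44 + 27 and 115 = 1·86 + 29. ✓

x = 115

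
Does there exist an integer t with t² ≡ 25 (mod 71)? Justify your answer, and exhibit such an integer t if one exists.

t = 5

Take t = 5. Then 5² = 25, and since 0 ≤ 25 < 71 this is already reduced: 5² ≡ 25 (mod 71).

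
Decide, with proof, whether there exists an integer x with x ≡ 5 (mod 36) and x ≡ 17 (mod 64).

x = 401

gcd(36, 64) = 4. A simultaneous solution exists iff 5 ≡ 17 (mod 4); here 5 mod 4 = 1 = 17 mod 4, so it does.
Write x = 5 + 36t. Then 36t ≡ 17 − 5 ≡ 12 (mod 64); dividing through by 4 gives 9t ≡ 3 (mod 16).
Invert 9 mod 16 by the Euclidean algorithm: 16 = 1·9 + 7, 9 = 1·7 + 2, 7 = 3·2 + 1, 2 = 2·1 + 0; back-substituting, 1 = 7 − 3·2 = 7 − 3·(9 − 1·7) = −3·9 + 4·7 = −3·9 + 4·(16 − 1·9) = 4·16 − 7·9. Hence 9·(-7) ≡ 1, so 9⁻¹ ≡ -7 ≡ 9 (mod 16).
Multiplying by 9: t ≡ 9·3 = 27 ≡ 11 (mod 16).
Then x = 5 + 36·11 = 401.
Indeed 401 ≡ 5 (mod 36) and 401 ≡ 17 (mod 64).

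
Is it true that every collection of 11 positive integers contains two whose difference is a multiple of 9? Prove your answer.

Each integer lies in one of the 9 residue classes modulo 9.
With 11 integers and only 9 classes, the pigeonhole principle forces two of them, say a and b, into the same class.
Their difference a − b is then a multiple of 9.

True.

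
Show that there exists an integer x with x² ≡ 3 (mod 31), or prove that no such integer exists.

There is no such integer.

31 is prime, so by Euler's criterion 3 is a square mod 31 iff 3^((31−1)/2) = 3^15 ≡ 1 (mod 31).
Repeated squaring mod 31: 3^2 = 9 ≡ 9; 3^4 ≡ 9² = 81 ≡ 19; 3^8 ≡ 19² = 361 ≡ 20.
Since 15 = 8 + 4 + 2 + 1, 3^15 ≡ 20 · 19 · 9 · 3; multiplying out mod 31: 20·19 = 380 ≡ 8, then 8·9 = 72 ≡ 10, then 10·3 = 30 ≡ 30. Thus 3^15 ≡ 30 ≡ −1 (mod 31).
By Euler's criterion 3 is a quadratic non-residue mod 31: no x satisfies x² ≡ 3 (mod 31).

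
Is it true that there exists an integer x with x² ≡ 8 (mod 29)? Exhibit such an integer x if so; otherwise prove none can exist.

There is no such integer.

29 is prime, so by Euler's criterion 8 is a square mod 29 iff 8^((29−1)/2) = 8^14 ≡ 1 (mod 29).
Repeated squaring mod 29: 8^2 = 64 ≡ 6; 8^4 ≡ 6² = 36 ≡ 7; 8^8 ≡ 7² = 49 ≡ 20.
Since 14 = 8 + 4 + 2, 8^14 ≡ 20 · 7 · 6; multiplying out mod 29: 20·7 = 140 ≡ 24, then 24·6 = 144 ≡ 28. Thus 8^14 ≡ 28 ≡ −1 (mod 29).
By Euler's criterion 8 is a quadratic non-residue mod 29: no x satisfies x² ≡ 8 (mod 29).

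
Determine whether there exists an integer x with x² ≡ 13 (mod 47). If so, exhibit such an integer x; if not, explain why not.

47 is prime, so by Euler's criterion 13 is a square mod 47 iff 13^((47−1)/2) = 13^23 ≡ 1 (mod 47).
Repeated squaring mod 47: 13^2 = 169 ≡ 28; 13^4 ≡ 28² = 784 ≡ 32; 13^8 ≡ 32² = 1024 ≡ 37; 13^16 ≡ 37² = 1369 ≡ 6.
Since 23 = 16 + 4 + 2 + 1, 13^23 ≡ 6 · 32 · 28 · 13; multiplying out mod 47: 6·32 = 192 ≡ 4, then 4·28 = 112 ≡ 18, then 18·13 = 234 ≡ 46. Thus 13^23 ≡ 46 ≡ −1 (mod 47).
By Euler's criterion 13 is a quadratic non-residue mod 47: no x satisfies x² ≡ 13 (mod 47).

There is no such integer.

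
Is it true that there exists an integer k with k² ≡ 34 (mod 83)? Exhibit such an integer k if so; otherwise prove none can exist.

No such integer exists.

83 is prime, so by Euler's criterion 34 is a square mod 83 iff 34^((83−1)/2) = 34^41 ≡ 1 (mod 83).
Repeated squaring mod 83: 34^2 = 1156 ≡ 77; 34^4 ≡ 77² = 5929 ≡ 36; 34^8 ≡ 36² = 1296 ≡ 51; 34^16 ≡ 51² = 2601 ≡ 28; 34^32 ≡ 28² = 784 ≡ 37.
Since 41 = 32 + 8 + 1, 34^41 ≡ 37 · 51 · 34; multiplying out mod 83: 37·51 = 1887 ≡ 61, then 61·34 = 2074 ≡ 82. Thus 34^41 ≡ 82 ≡ −1 (mod 83).
By Euler's criterion 34 is a quadratic non-residue mod 83: no k satisfies k² ≡ 34 (mod 83).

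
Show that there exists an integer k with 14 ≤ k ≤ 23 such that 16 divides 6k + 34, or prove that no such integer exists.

k = 21 works, since 6·21 + 34 = 160 = 10·16.

k = 21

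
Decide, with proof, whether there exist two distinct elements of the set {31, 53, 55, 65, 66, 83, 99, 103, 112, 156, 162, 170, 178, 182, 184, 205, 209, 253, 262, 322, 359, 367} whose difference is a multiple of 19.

The pair (53, 205) works.

Both 53 and 205 leave remainder 15 on division by 19; their difference 152 = 8·19 is a multiple of 19.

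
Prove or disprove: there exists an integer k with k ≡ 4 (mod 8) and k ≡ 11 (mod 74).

No such integer exists.

Both moduli are multiples of 2 = gcd(8, 74), so any solution would satisfy k ≡ 4 and k ≡ 11 modulo 2 simultaneously.
But 4 mod 2 = 0 while 11 mod 2 = 1, a contradiction.
So no integer satisfies both congruences.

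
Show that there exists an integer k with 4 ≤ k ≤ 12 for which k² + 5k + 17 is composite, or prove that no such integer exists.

At k = 12: 12² + 5·12 + 17 = 221 = 13·17, which is composite.

k = 12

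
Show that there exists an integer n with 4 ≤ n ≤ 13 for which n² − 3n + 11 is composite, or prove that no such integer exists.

n = 10

At n = 10: 10² − 3·10 + 11 = 81 = 3·27, which is composite.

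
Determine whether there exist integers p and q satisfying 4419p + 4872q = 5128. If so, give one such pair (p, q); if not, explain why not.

There are no such integers.

Any value of 4419p + 4872q is a multiple of gcd(4419, 4872) = 3.
But 5128 is not a multiple of 3 (it leaves remainder 1).
So the equation is unsolvable over ℤ.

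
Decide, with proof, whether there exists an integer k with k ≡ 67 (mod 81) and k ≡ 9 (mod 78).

gcd(81, 78) = 3. If k ≡ 67 (mod 81) and k ≡ 9 (mod 78), then k ≡ 67 (mod 3) and k ≡ 9 (mod 3).
However 67 ≡ 1 and 9 ≡ 0 (mod 3), and 1 ≠ 0.
Therefore no such k exists.

No such integer exists.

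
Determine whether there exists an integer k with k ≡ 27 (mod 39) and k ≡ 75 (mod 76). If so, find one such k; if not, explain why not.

k = 1899

gcd(39, 76) = 1, so the Chinese Remainder Theorem guarantees exactly one residue class mod 2964 satisfying both.
Any solution of the first congruence is k = 27 + 39t; substituting into the second, 39t ≡ 75 − 27 ≡ 48 (mod 76).
To invert 39 modulo 76: 76 = 1·39 + 37, 39 = 1·37 + 2, 37 = 18·2 + 1, 2 = 2·1 + 0, and unwinding, 1 = 37 − 18·2 = 37 − 18·(39 − 1·37) = −18·39 + 19·37 = −18·39 + 19·(76 − 1·39) = 19·76 − 37·39. Thus 39⁻¹ ≡ -37 ≡ 39 (mod 76).
Therefore t ≡ 39·48 = 1872 ≡ 48 (mod 76).
With t = 48: k = 27 + 39·48 = 1899.
Check: 1899 mod 39 = 27, 1899 mod 76 = 75. ✓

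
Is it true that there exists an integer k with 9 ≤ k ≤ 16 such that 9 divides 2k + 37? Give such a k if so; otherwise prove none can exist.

k = 13

At k = 13 we get 2·13 + 37 = 63, and 63 = 9·7.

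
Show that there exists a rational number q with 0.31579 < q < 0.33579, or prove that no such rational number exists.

Multiplying by 3: 3·0.31579 = 0.94737 and 3·0.33579 = 1.00737, so the integer 1 lies strictly between them.
Dividing back, 0.31579 < 1/3 < 0.33579, and 1/3 is rational.

q = 1/3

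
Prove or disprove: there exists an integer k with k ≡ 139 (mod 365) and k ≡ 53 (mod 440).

gcd(365, 440) = 5. If k ≡ 139 (mod 365) and k ≡ 53 (mod 440), then k ≡ 139 (mod 5) and k ≡ 53 (mod 5).
However 139 ≡ 4 and 53 ≡ 3 (mod 5), and 4 ≠ 3.
Hence the system has no solution.

No such integer exists.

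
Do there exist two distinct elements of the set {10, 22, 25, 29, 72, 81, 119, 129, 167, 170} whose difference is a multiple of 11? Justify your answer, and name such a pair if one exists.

No, no such pair exists.

Two integers differ by a multiple of 11 exactly when they have the same residue mod 11. The residues are 10↦10, 22↦0, 25↦3, 29↦7, 72↦6, 81↦4, 119↦9, 129↦8, 167↦2, 170↦5.
These 10 residues are pairwise different, hence no difference of two elements is divisible by 11.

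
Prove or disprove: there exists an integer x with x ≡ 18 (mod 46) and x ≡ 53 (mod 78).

Reduce both congruences modulo 2, which divides 46 and 78: they say x ≡ 18 (mod 2) and x ≡ 53 (mod 2).
However 18 ≡ 0 and 53 ≡ 1 (mod 2), and 0 ≠ 1.
So no integer satisfies both congruences.

No, no such integer exists.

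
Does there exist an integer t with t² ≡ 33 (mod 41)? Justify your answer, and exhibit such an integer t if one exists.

t = 19

t = 19 works: 19² = 361, and 361 − 33 = 328 = 8·41.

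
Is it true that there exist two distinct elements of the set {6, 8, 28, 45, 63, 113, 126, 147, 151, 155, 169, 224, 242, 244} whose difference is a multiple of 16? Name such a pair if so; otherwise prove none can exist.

Residues mod 16: 6↦6, 8↦8, 28↦12, 45↦13, 63↦15, 113↦1, 126↦14, 147↦3, 151↦7, 155↦11, 169↦9, 224↦0, 242↦2, 244↦4.
No residue repeats among the 14 elements, so no pair has difference ≡ 0 (mod 16).

No such pair exists.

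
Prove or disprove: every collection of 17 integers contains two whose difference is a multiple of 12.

There are exactly 12 possible remainders on division by 12.
Since 17 > 12, two of the 17 integers must share a residue class by the pigeonhole principle; call them a and b.
Their difference a − b is then a multiple of 12.

Yes.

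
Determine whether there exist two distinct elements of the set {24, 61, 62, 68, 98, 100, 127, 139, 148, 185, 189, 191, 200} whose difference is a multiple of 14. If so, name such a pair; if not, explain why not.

There is no such pair.

Residues mod 14: 24↦10, 61↦5, 62↦6, 68↦12, 98↦0, 100↦2, 127↦1, 139↦13, 148↦8, 185↦3, 189↦7, 191↦9, 200↦4.
All 13 residues are distinct, so no two elements differ by a multiple of 14.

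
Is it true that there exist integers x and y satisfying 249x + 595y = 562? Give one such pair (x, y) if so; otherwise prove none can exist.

Since gcd(249, 595) = 1, every integer is an integer combination of 249 and 595.
Dividing repeatedly: 595 = 2·249 + 97, 249 = 2·97 + 55, 97 = 1·55 + 42, 55 = 1·42 + 13, 42 = 3·13 + 3, 13 = 4·3 + 1, 3 = 3·1 + 0.
Back-substituting, 1 = 13 − 4·3 = 13 − 4·(42 − 3·13) = −4·42 + 13·13 = −4·42 + 13·(55 − 1·42) = 13·55 − 17·42 = 13·55 − 17·(97 − 1·55) = −17·97 + 30·55 = −17·97 + 30·(249 − 2·97) = 30·249 − 77·97 = 30·249 − 77·(595 − 2·249) = −77·595 + 184·249; that is, 249·184 + 595·(-77) = 1.
Times 562: 249·103408 + 595·(-43274) = 562, so (103408, -43274) solves it.
Subtracting 173·595 from x and adding 173·249 to y gives the tidier solution (473, -197).
Indeed 249·473 + 595·(-197) = 117777 − 117215 = 562.

x = 473, y = -197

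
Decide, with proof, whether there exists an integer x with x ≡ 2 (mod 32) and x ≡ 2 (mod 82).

x = 2

The moduli are not coprime: gcd(32, 82) = 2. Compatibility requires 2 ∣ (2 − 2) = 0, which holds, so solutions exist.
The smallest candidate x = 2 works directly: 2 ≡ 2 (mod 82).
Verify: 2 = 0·32 + 2 and 2 = 0·82 + 2. ✓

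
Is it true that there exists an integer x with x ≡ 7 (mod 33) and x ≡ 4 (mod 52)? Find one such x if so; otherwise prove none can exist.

x = 1096

Since 33 and 52 share no common factor, CRT says the pair of congruences has a solution (unique mod 1716).
Any solution of the first congruence is x = 7 + 33t; substituting into the second, 33t ≡ 4 − 7 ≡ 49 (mod 52).
To invert 33 modulo 52: 52 = 1·33 + 19, 33 = 1·19 + 14, 19 = 1·14 + 5, 14 = 2·5 + 4, 5 = 1·4 + 1, 4 = 4·1 + 0, and unwinding, 1 = 5 − 1·4 = 5 − (14 − 2·5) = −14 + 3·5 = −14 + 3·(19 − 1·14) = 3·19 − 4·14 = 3·19 − 4·(33 − 1·19) = −4·33 + 7·19 = −4·33 + 7·(52 − 1·33) = 7·52 − 11·33. Thus 33⁻¹ ≡ -11 ≡ 41 (mod 52).
Multiplying by 41: t ≡ 41·49 = 2009 ≡ 33 (mod 52).
With t = 33: x = 7 + 33·33 = 1096.
Check: 1096 mod 33 = 7, 1096 mod 52 = 4. ✓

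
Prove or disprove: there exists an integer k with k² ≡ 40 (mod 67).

k = 24

Take k = 24. Then 24² = 576 = 8·67 + 40, so 24² ≡ 40 (mod 67).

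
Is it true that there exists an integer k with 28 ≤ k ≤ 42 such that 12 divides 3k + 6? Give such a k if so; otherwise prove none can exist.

For k = 28, 29 the values 90, 93 are not multiples of 12. k = 30 works, since 3·30 + 6 = 96 = 8·12.

k = 30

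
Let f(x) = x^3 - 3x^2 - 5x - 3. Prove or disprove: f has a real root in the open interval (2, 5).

Yes, f has a root in the interval.

f(2) = -17 and f(5) = 22, which have opposite signs.
Since f is a polynomial it is continuous on [2, 5].
By the Intermediate Value Theorem f must vanish at some point of (2, 5).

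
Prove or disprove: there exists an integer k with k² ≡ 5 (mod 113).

Apply Euler's criterion with the prime 113: 5 is a quadratic residue iff 5^56 ≡ 1 (mod 113), and a non-residue iff it is ≡ −1.
Squaring successively (mod 113): 5^2 = 25 ≡ 25; 5^4 ≡ 25² = 625 ≡ 60; 5^8 ≡ 60² = 3600 ≡ 97; 5^16 ≡ 97² = 9409 ≡ 30; 5^32 ≡ 30² = 900 ≡ 109.
Since 56 = 32 + 16 + 8, 5^56 ≡ 109 · 30 · 97; multiplying out mod 113: 109·30 = 3270 ≡ 106, then 106·97 = 10282 ≡ 112. Thus 5^56 ≡ 112 ≡ −1 (mod 113).
The value −1 means 5 is a non-residue modulo 113, so k² ≡ 5 (mod 113) is impossible.

No, no such integer exists.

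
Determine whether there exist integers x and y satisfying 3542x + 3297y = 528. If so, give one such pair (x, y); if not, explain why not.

gcd(3542, 3297) = 7, so every integer of the form 3542x + 3297y is a multiple of 7.
But 528 is not a multiple of 7 (it leaves remainder 3).
Therefore 3542x + 3297y = 528 has no solution in integers.

No such integers exist.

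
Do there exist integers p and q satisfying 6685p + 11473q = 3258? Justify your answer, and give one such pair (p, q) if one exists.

No, no such integers exist.

gcd(6685, 11473) = 7, so every integer of the form 6685p + 11473q is a multiple of 7.
But 3258 = 7·465 + 3, so 7 ∤ 3258.
Hence no integers p, q satisfy the equation.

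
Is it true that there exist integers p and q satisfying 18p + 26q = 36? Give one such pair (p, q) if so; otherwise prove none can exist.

gcd(18, 26) = 2, and 2 divides 36, so integer solutions exist.
Dividing through by 2 reduces the equation to 9p + 13q = 18.
Dividing repeatedly: 13 = 1·9 + 4, 9 = 2·4 + 1, 4 = 4·1 + 0.
Back-substituting, 1 = 9 − 2·4 = 9 − 2·(13 − 1·9) = −2·13 + 3·9; that is, 9·3 + 13·(-2) = 1.
Multiplying through by 18: p = 3·18 = 54, q = (-2)·18 = -36 is a solution.
The general solution is p = 54 + 13k, q = -36 − 9k; taking k = -4 gives the smaller pair p = 2, q = 0.
Check: 18·2 + 26·0 = 36 + 0 = 36. ✓

p = 2, q = 0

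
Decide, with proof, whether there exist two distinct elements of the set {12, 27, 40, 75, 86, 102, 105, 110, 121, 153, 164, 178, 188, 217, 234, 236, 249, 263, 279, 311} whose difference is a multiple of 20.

There is no such pair.

Reduce each element modulo 20: 12↦12, 27↦7, 40↦0, 75↦15, 86↦6, 102↦2, 105↦5, 110↦10, 121↦1, 153↦13, 164↦4, 178↦18, 188↦8, 217↦17, 234↦14, 236↦16, 249↦9, 263↦3, 279↦19, 311↦11.
These 20 residues are pairwise different, hence no difference of two elements is divisible by 20.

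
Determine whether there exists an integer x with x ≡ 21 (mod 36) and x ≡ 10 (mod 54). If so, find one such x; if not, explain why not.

Both moduli are multiples of 18 = gcd(36, 54), so any solution would satisfy x ≡ 21 and x ≡ 10 modulo 18 simultaneously.
But 21 mod 18 = 3 while 10 mod 18 = 10, a contradiction.
So no integer satisfies both congruences.

There is no such integer.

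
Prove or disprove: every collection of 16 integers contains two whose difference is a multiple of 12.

True.

Each integer lies in one of the 12 residue classes modulo 12.
Placing 16 integers into 12 classes, some class receives at least two — say a and b.
Equal remainders mean a − b ≡ 0 (mod 12), so 12 divides their difference.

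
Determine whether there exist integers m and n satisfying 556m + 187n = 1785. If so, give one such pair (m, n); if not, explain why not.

m = 17, n = -41

Since gcd(556, 187) = 1, every integer is an integer combination of 556 and 187.
Dividing repeatedly: 556 = 2·187 + 182, 187 = 1·182 + 5, 182 = 36·5 + 2, 5 = 2·2 + 1, 2 = 2·1 + 0.
Working back up the chain: 1 = 5 − 2·2 = 5 − 2·(182 − 36·5) = −2·182 + 73·5 = −2·182 + 73·(187 − 1·182) = 73·187 − 75·182 = 73·187 − 75·(556 − 2·187) = −75·556 + 223·187. So 556·(-75) + 187·223 = 1.
Times 1785: 556·(-133875) + 187·398055 = 1785, so (-133875, 398055) solves it.
Adding 716·187 to m and subtracting 716·556 from n gives the tidier solution (17, -41).
Indeed 556·17 + 187·(-41) = 9452 − 7667 = 1785.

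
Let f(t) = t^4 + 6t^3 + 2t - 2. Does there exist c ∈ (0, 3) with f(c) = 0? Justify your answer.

Such a root exists.

f(0) = -2 and f(3) = 247, which have opposite signs.
Since f is a polynomial it is continuous on [0, 3].
So by the Intermediate Value Theorem there is a c strictly between 0 and 3 with f(c) = 0.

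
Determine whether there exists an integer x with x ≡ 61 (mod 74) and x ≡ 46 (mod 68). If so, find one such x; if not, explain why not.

Both moduli are multiples of 2 = gcd(74, 68), so any solution would satisfy x ≡ 61 and x ≡ 46 modulo 2 simultaneously.
These are incompatible: 61 − 46 = 15 is not divisible by 2.
Therefore no such x exists.

There is no such integer.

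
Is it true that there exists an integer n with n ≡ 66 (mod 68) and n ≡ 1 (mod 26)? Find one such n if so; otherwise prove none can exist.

No such integer exists.

Both moduli are multiples of 2 = gcd(68, 26), so any solution would satisfy n ≡ 66 and n ≡ 1 modulo 2 simultaneously.
But 66 mod 2 = 0 while 1 mod 2 = 1, a contradiction.
Hence the system has no solution.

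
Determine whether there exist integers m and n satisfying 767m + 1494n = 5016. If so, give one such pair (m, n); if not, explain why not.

767 and 1494 are coprime, so 767m + 1494n ranges over all of ℤ.
Run the Euclidean algorithm on 1494 and 767: 1494 = 1·767 + 727, 767 = 1·727 + 40, 727 = 18·40 + 7, 40 = 5·7 + 5, 7 = 1·5 + 2, 5 = 2·2 + 1, 2 = 2·1 + 0.
Unwinding: 1 = 5 − 2·2 = 5 − 2·(7 − 1·5) = −2·7 + 3·5 = −2·7 + 3·(40 − 5·7) = 3·40 − 17·7 = 3·40 − 17·(727 − 18·40) = −17·727 + 309·40 = −17·727 + 309·(767 − 1·727) = 309·767 − 326·727 = 309·767 − 326·(1494 − 1·767) = −326·1494 + 635·767, i.e. 767·635 + 1494·(-326) = 1.
Multiplying through by 5016: m = 635·5016 = 3185160, n = (-326)·5016 = -1635216 is a solution.
Subtracting 2131·1494 from m and adding 2131·767 to n gives the tidier solution (1446, -739).
Check: 767·1446 + 1494·(-739) = 1109082 − 1104066 = 5016. ✓

m = 1446, n = -739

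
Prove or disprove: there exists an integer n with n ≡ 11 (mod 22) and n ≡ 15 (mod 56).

Here gcd(22, 56) = 2, and both 11 and 15 leave remainder 1 mod 2, so the system is consistent.
Write n = 11 + 22t. Then 22t ≡ 15 − 11 ≡ 4 (mod 56); dividing through by 2 gives 11t ≡ 2 (mod 28).
Since 11·23 = 253 = 9·28 + 1, the inverse of 11 mod 28 is 23.
Multiplying by 23: t ≡ 23·2 = 46 ≡ 18 (mod 28).
Then n = 11 + 22·18 = 407.
Verify: 407 = 18·22 + 11 and 407 = 7·56 + 15. ✓

n = 407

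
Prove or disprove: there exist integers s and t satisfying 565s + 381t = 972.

s = 378, t = -558

Since gcd(565, 381) = 1, every integer is an integer combination of 565 and 381.
Run the Euclidean algorithm on 565 and 381: 565 = 1·381 + 184, 381 = 2·184 + 13, 184 = 14·13 + 2, 13 = 6·2 + 1, 2 = 2·1 + 0.
Back-substituting, 1 = 13 − 6·2 = 13 − 6·(184 − 14·13) = −6·184 + 85·13 = −6·184 + 85·(381 − 2·184) = 85·381 − 176·184 = 85·381 − 176·(565 − 1·381) = −176·565 + 261·381; that is, 565·(-176) + 381·261 = 1.
Scaling by 972 gives the particular solution (s, t) = (-171072, 253692).
Shifting by a multiple of (381, −565) keeps it a solution: s = -171072 + 450·381 = 378, t = 253692 − 450·565 = -558.
Check: 565·378 + 381·(-558) = 213570 − 212598 = 972. ✓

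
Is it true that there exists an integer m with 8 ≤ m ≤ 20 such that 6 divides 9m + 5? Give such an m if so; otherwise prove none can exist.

There is no such integer m in that range.

The values of 9m + 5 for m = 8, 9, …, 20 are 77, 86, 95, 104, 113, 122, 131, 140, 149, 158, 167, 176, 185; reduced mod 6 these are 5, 2, 5, 2, 5, 2, 5, 2, 5, 2, 5, 2, 5.
Since 0 is absent from this list, 6 ∤ 9m + 5 for every m with 8 ≤ m ≤ 20.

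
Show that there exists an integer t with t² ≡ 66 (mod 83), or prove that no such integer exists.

83 is prime, so by Euler's criterion 66 is a square mod 83 iff 66^((83−1)/2) = 66^41 ≡ 1 (mod 83).
Squaring successively (mod 83): 66^2 = 4356 ≡ 40; 66^4 ≡ 40² = 1600 ≡ 23; 66^8 ≡ 23² = 529 ≡ 31; 66^16 ≡ 31² = 961 ≡ 48; 66^32 ≡ 48² = 2304 ≡ 63.
Since 41 = 32 + 8 + 1, 66^41 ≡ 63 · 31 · 66; multiplying out mod 83: 63·31 = 1953 ≡ 44, then 44·66 = 2904 ≡ 82. Thus 66^41 ≡ 82 ≡ −1 (mod 83).
By Euler's criterion 66 is a quadratic non-residue mod 83: no t satisfies t² ≡ 66 (mod 83).

No such integer exists.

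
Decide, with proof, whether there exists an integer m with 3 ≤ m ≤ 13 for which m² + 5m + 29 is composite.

m = 4

At m = 4: 4² + 5·4 + 29 = 65 = 5·13, which is composite.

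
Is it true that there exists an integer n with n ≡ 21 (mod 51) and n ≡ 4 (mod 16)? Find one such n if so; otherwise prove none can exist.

n = 276

Since 51 and 16 share no common factor, CRT says the pair of congruences has a solution (unique mod 816).
Any solution of the first congruence is n = 21 + 51t; substituting into the second, 51t ≡ 4 − 21 ≡ 15 (mod 16).
51 ≡ 3 (mod 16), so this reads 3t ≡ 15 (mod 16). Since 3·11 = 33 = 2·16 + 1, the inverse of 3 mod 16 is 11.
Multiplying by 11: t ≡ 11·15 = 165 ≡ 5 (mod 16).
With t = 5: n = 21 + 51·5 = 276.
Verify: 276 = 5·51 + 21 and 276 = 17·16 + 4. ✓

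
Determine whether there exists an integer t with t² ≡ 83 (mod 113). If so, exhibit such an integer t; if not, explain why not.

t = 99

Take t = 99. Then 99² = 9801 = 86·113 + 83, so 99² ≡ 83 (mod 113).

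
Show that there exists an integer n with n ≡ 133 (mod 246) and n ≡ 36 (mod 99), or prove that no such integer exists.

gcd(246, 99) = 3. If n ≡ 133 (mod 246) and n ≡ 36 (mod 99), then n ≡ 133 (mod 3) and n ≡ 36 (mod 3).
These are incompatible: 133 − 36 = 97 is not divisible by 3.
So no integer satisfies both congruences.

No such integer exists.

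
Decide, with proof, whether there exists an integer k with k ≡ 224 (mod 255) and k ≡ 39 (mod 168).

There is no such integer.

Reduce both congruences modulo 3, which divides 255 and 168: they say k ≡ 224 (mod 3) and k ≡ 39 (mod 3).
But 224 mod 3 = 2 while 39 mod 3 = 0, a contradiction.
So no integer satisfies both congruences.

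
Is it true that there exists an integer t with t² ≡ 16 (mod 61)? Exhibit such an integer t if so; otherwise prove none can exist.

t = 57

Take t = 57. Then 57² = 3249 = 53·61 + 16, so 57² ≡ 16 (mod 61).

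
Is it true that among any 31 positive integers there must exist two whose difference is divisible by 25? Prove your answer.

Yes, this is always true.

Partition the integers by their residue mod 25; there are 25 classes.
Placing 31 integers into 25 classes, some class receives at least two — say a and b.
Equal remainders mean a − b ≡ 0 (mod 25), so 25 divides their difference.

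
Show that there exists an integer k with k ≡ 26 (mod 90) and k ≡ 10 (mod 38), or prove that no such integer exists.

Here gcd(90, 38) = 2, and both 26 and 10 leave remainder 0 mod 2, so the system is consistent.
The integers ≡ 26 (mod 90) are 26, 116, 206, 296, 386, 476, 566, 656, …; their remainders mod 38 are 26, 2, 16, 30, 6, 20, 34, 10, so k = 656 is the first that is ≡ 10 (mod 38).
Verify: 656 = 7·90 + 26 and 656 = 17·38 + 10. ✓

k = 656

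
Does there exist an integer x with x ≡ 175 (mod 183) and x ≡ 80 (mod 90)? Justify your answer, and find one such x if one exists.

No, no such integer exists.

Reduce both congruences modulo 3, which divides 183 and 90: they say x ≡ 175 (mod 3) and x ≡ 80 (mod 3).
However 175 ≡ 1 and 80 ≡ 2 (mod 3), and 1 ≠ 2.
So no integer satisfies both congruences.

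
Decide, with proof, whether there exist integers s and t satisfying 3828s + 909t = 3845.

Both 3828 and 909 are divisible by gcd(3828, 909) = 3, hence so is any combination 3828s + 909t.
However 3845 leaves remainder 2 on division by 3.
So the equation is unsolvable over ℤ.

No, no such integers exist.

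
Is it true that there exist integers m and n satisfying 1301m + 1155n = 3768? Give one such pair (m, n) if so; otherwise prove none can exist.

Since gcd(1301, 1155) = 1, every integer is an integer combination of 1301 and 1155.
Euclidean algorithm: 1301 = 1·1155 + 146, 1155 = 7·146 + 133, 146 = 1·133 + 13, 133 = 10·13 + 3, 13 = 4·3 + 1, 3 = 3·1 + 0.
Back-substituting, 1 = 13 − 4·3 = 13 − 4·(133 − 10·13) = −4·133 + 41·13 = −4·133 + 41·(146 − 1·133) = 41·146 − 45·133 = 41·146 − 45·(1155 − 7·146) = −45·1155 + 356·146 = −45·1155 + 356·(1301 − 1·1155) = 356·1301 − 401·1155; that is, 1301·356 + 1155·(-401) = 1.
Scaling by 3768 gives the particular solution (m, n) = (1341408, -1510968).
The general solution is m = 1341408 + 1155k, n = -1510968 − 1301k; taking k = -1161 gives the smaller pair m = 453, n = -507.
Indeed 1301·453 + 1155·(-507) = 589353 − 585585 = 3768.

m = 453, n = -507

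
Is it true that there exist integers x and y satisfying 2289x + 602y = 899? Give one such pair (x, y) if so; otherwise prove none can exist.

No, no such integers exist.

Any value of 2289x + 602y is a multiple of gcd(2289, 602) = 7.
However 899 leaves remainder 3 on division by 7.
Hence no integers x, y satisfy the equation.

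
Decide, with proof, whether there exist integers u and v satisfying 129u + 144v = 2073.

u = 25, v = -8

Since gcd(129, 144) = 3 and 2073 = 3·691, Bézout's identity guarantees a solution.
Dividing through by 3 reduces the equation to 43u + 48v = 691.
Euclidean algorithm: 48 = 1·43 + 5, 43 = 8·5 + 3, 5 = 1·3 + 2, 3 = 1·2 + 1, 2 = 2·1 + 0.
Working back up the chain: 1 = 3 − 1·2 = 3 − (5 − 1·3) = −5 + 2·3 = −5 + 2·(43 − 8·5) = 2·43 − 17·5 = 2·43 − 17·(48 − 1·43) = −17·48 + 19·43. So 43·19 + 48·(-17) = 1.
Multiplying through by 691: u = 19·691 = 13129, v = (-17)·691 = -11747 is a solution.
Shifting by a multiple of (48, −43) keeps it a solution: u = 13129 − 273·48 = 25, v = -11747 + 273·43 = -8.
Check: 129·25 + 144·(-8) = 3225 − 1152 = 2073. ✓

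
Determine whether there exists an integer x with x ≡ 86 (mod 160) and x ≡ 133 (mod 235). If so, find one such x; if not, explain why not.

Reduce both congruences modulo 5, which divides 160 and 235: they say x ≡ 86 (mod 5) and x ≡ 133 (mod 5).
However 86 ≡ 1 and 133 ≡ 3 (mod 5), and 1 ≠ 3.
Hence the system has no solution.

No, no such integer exists.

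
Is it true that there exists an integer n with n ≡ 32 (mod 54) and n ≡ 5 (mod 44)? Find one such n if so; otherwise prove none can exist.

gcd(54, 44) = 2. If n ≡ 32 (mod 54) and n ≡ 5 (mod 44), then n ≡ 32 (mod 2) and n ≡ 5 (mod 2).
But 32 mod 2 = 0 while 5 mod 2 = 1, a contradiction.
Therefore no such n exists.

No such integer exists.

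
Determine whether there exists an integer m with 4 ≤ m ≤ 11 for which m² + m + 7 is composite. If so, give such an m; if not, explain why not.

At m = 7: 7² + 7 + 7 = 63 = 3·21, which is composite.

m = 7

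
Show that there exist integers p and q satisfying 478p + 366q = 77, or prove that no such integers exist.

No, no such integers exist.

gcd(478, 366) = 2, so every integer of the form 478p + 366q is a multiple of 2.
But 77 is not a multiple of 2 (it leaves remainder 1).
So the equation is unsolvable over ℤ.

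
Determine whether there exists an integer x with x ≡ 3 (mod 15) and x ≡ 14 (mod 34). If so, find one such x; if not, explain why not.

x = 48

The moduli 15 and 34 are coprime, so by the Chinese Remainder Theorem a unique solution modulo 510 exists.
Any solution of the first congruence is x = 3 + 15t; substituting into the second, 15t ≡ 14 − 3 ≡ 11 (mod 34).
Since 15·25 = 375 = 11·34 + 1, the inverse of 15 mod 34 is 25.
Therefore t ≡ 25·11 = 275 ≡ 3 (mod 34).
Taking t = 3 gives x = 3 + 15·3 = 48.
Verify: 48 = 3·15 + 3 and 48 = 1·34 + 14. ✓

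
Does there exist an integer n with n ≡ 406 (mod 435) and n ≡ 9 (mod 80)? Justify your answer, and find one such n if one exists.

Reduce both congruences modulo 5, which divides 435 and 80: they say n ≡ 406 (mod 5) and n ≡ 9 (mod 5).
These are incompatible: 406 − 9 = 397 is not divisible by 5.
Hence the system has no solution.

No, no such integer exists.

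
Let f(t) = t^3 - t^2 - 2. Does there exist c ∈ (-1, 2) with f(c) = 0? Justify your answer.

Such a root exists.

f(-1) = -4 and f(2) = 2, which have opposite signs.
As a polynomial, f is continuous on every closed interval.
By the Intermediate Value Theorem f must vanish at some point of (-1, 2).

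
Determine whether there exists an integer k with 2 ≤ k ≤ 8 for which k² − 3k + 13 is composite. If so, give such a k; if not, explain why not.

The values for k = 2, 3, …, 8 are 11, 13, 17, 23, 31, 41, 53, and each of these is prime.
So no value in the range makes the expression composite.

There is no such integer k in that range.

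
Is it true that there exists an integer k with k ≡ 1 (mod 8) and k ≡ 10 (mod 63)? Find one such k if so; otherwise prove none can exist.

gcd(8, 63) = 1, so the Chinese Remainder Theorem guarantees exactly one residue class mod 504 satisfying both.
Write k = 1 + 8t and require 1 + 8t ≡ 10 (mod 63), i.e. 8t ≡ 9 (mod 63).
Invert 8 mod 63 by the Euclidean algorithm: 63 = 7·8 + 7, 8 = 1·7 + 1, 7 = 7·1 + 0; back-substituting, 1 = 8 − 1·7 = 8 − (63 − 7·8) = −63 + 8·8. Hence 8·8 ≡ 1, so 8⁻¹ ≡ 8 (mod 63).
Multiplying by 8: t ≡ 8·9 = 72 ≡ 9 (mod 63).
With t = 9: k = 1 + 8·9 = 73.
Indeed 73 ≡ 1 (mod 8) and 73 ≡ 10 (mod 63).

k = 73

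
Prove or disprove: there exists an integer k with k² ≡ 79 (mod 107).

k = 20

k = 20 works: 20² = 400, and 400 − 79 = 321 = 3·107.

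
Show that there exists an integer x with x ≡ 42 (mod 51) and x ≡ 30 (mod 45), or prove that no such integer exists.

x = 705

The moduli are not coprime: gcd(51, 45) = 3. Compatibility requires 3 ∣ (30 − 42) = -12, which holds, so solutions exist.
Write x = 42 + 51t. Then 51t ≡ 30 − 42 ≡ 33 (mod 45); dividing through by 3 gives 17t ≡ 11 (mod 15).
17 ≡ 2 (mod 15), so this reads 2t ≡ 11 (mod 15). Note 2·8 = 16 ≡ 1 (mod 15) (as 16 − 1 = 1·15), so 2⁻¹ ≡ 8.
Therefore t ≡ 8·11 = 88 ≡ 13 (mod 15).
Then x = 42 + 51·13 = 705.
Check: 705 mod 51 = 42, 705 mod 45 = 30. ✓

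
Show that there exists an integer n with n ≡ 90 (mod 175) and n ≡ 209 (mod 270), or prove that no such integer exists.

No, no such integer exists.

Reduce both congruences modulo 5, which divides 175 and 270: they say n ≡ 90 (mod 5) and n ≡ 209 (mod 5).
However 90 ≡ 0 and 209 ≡ 4 (mod 5), and 0 ≠ 4.
So no integer satisfies both congruences.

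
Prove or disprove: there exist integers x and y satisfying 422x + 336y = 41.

Any value of 422x + 336y is a multiple of gcd(422, 336) = 2.
But 41 is not a multiple of 2 (it leaves remainder 1).
Therefore 422x + 336y = 41 has no solution in integers.

No such integers exist.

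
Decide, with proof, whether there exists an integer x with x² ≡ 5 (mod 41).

x = 28

x = 28 works: 28² = 784, and 784 − 5 = 779 = 19·41.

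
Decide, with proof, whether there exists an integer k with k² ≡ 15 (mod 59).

k = 30

Take k = 30. Then 30² = 900 = 15·59 + 15, so 30² ≡ 15 (mod 59).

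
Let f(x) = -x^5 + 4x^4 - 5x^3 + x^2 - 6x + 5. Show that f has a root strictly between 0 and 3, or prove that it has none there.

f(0) = 5 and f(3) = -58, which have opposite signs.
f is continuous everywhere (it is a polynomial), in particular on [0, 3].
By the Intermediate Value Theorem f must vanish at some point of (0, 3).

Such a root exists.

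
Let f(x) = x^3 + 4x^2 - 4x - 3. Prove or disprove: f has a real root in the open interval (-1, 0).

f(-1) = 4 and f(0) = -3, which have opposite signs.
Since f is a polynomial it is continuous on [-1, 0].
By the Intermediate Value Theorem f must vanish at some point of (-1, 0).

Yes, f has a root in the interval.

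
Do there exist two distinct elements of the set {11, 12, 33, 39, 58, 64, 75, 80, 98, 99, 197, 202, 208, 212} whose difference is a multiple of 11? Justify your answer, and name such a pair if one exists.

Both 11 and 33 leave remainder 0 on division by 11; their difference 22 = 2·11 is a multiple of 11.

The pair (11, 33) works.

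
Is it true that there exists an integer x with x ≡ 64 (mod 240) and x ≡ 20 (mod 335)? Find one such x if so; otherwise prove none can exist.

No, no such integer exists.

Reduce both congruences modulo 5, which divides 240 and 335: they say x ≡ 64 (mod 5) and x ≡ 20 (mod 5).
These are incompatible: 64 − 20 = 44 is not divisible by 5.
So no integer satisfies both congruences.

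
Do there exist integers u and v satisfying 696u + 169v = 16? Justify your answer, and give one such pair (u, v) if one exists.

Since gcd(696, 169) = 1, every integer is an integer combination of 696 and 169.
Dividing repeatedly: 696 = 4·169 + 20, 169 = 8·20 + 9, 20 = 2·9 + 2, 9 = 4·2 + 1, 2 = 2·1 + 0.
Working back up the chain: 1 = 9 − 4·2 = 9 − 4·(20 − 2·9) = −4·20 + 9·9 = −4·20 + 9·(169 − 8·20) = 9·169 − 76·20 = 9·169 − 76·(696 − 4·169) = −76·696 + 313·169. So 696·(-76) + 169·313 = 1.
Scaling by 16 gives the particular solution (u, v) = (-1216, 5008).
Shifting by a multiple of (169, −696) keeps it a solution: u = -1216 + 8·169 = 136, v = 5008 − 8·696 = -560.
Check: 696·136 + 169·(-560) = 94656 − 94640 = 16. ✓

u = 136, v = -560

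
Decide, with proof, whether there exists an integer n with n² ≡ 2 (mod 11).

No, no such integer exists.

Computing n² mod 11 for n = 0, 1, …, 5 (enough, by the symmetry n ↦ 11 − n) gives 0, 1, 4, 9, 5, 3.
The set of squares mod 11 is therefore {0, 1, 3, 4, 5, 9}, which does not contain 2.
Hence no integer n has n² ≡ 2 (mod 11).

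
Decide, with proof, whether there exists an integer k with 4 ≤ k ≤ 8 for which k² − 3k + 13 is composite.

The values for k = 4, 5, …, 8 are 17, 23, 31, 41, 53, and each of these is prime.
So no value in the range makes the expression composite.

There is no such integer k in that range.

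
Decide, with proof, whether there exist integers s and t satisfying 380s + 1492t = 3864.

s = 179, t = -43

Since gcd(380, 1492) = 4 and 3864 = 4·966, Bézout's identity guarantees a solution.
Dividing through by 4 reduces the equation to 95s + 373t = 966.
Dividing repeatedly: 373 = 3·95 + 88, 95 = 1·88 + 7, 88 = 12·7 + 4, 7 = 1·4 + 3, 4 = 1·3 + 1, 3 = 3·1 + 0.
Back-substituting, 1 = 4 − 1·3 = 4 − (7 − 1·4) = −7 + 2·4 = −7 + 2·(88 − 12·7) = 2·88 − 25·7 = 2·88 − 25·(95 − 1·88) = −25·95 + 27·88 = −25·95 + 27·(373 − 3·95) = 27·373 − 106·95; that is, 95·(-106) + 373·27 = 1.
Times 966: 95·(-102396) + 373·26082 = 966, so (-102396, 26082) solves it.
Shifting by a multiple of (373, −95) keeps it a solution: s = -102396 + 275·373 = 179, t = 26082 − 275·95 = -43.
Indeed 380·179 + 1492·(-43) = 68020 − 64156 = 3864.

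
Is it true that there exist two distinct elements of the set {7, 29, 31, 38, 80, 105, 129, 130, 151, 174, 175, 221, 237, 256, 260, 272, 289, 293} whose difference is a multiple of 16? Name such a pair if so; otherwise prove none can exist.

Both 7 and 151 leave remainder 7 on division by 16; their difference 144 = 9·16 is a multiple of 16.

Yes: 7 and 151.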